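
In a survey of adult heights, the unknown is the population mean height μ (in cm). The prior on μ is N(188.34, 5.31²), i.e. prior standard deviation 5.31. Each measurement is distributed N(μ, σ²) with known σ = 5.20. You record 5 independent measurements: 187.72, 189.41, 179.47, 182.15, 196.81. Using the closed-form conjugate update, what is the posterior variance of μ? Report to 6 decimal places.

4.537676

For Normal data with known variance σ², a Normal(μ₀, σ₀²) prior on μ is conjugate. Posterior precision = 1/σ₀² + n/σ²; posterior mean is the precision-weighted average of μ₀ and x̄.
σ₀² = 5.31² = 28.1961, σ² = 5.20² = 27.04; σ² + n·σ₀² = 27.04 + 5·28.1961 = 168.0205.
Posterior precision = 1/σ₀² + n/σ² = 1/28.1961 + 5/27.04 = (σ² + n·σ₀²)/(σ₀²σ²) = 168.0205/(28.1961·27.04); posterior variance σₙ² = σ₀²σ²/(σ² + n·σ₀²) = 28.1961·27.04/168.0205 = 4.537676.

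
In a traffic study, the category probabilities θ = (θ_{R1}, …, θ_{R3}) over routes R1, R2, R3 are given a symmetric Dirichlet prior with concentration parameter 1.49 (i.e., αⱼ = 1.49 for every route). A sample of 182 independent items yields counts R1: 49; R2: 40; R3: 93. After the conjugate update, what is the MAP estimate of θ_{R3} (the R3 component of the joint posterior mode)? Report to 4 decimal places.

The Dirichlet prior is conjugate to the Multinomial likelihood: each posterior αⱼ = prior αⱼ + observed count nⱼ.
Posterior concentration: (50.49, 41.49, 94.49), total = 186.47.
Joint mode component: (α_{R3}−1)/(Σα−K) = 93.49/183.47 = 0.5096.

0.5096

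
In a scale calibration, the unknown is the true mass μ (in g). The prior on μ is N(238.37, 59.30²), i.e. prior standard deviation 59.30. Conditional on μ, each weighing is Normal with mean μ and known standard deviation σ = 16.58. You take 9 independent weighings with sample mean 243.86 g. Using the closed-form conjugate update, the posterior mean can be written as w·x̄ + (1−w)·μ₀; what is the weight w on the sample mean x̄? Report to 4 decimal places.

0.9914

For Normal data with known variance σ², a Normal(μ₀, σ₀²) prior on μ is conjugate. Posterior precision = 1/σ₀² + n/σ²; posterior mean is the precision-weighted average of μ₀ and x̄.
σ₀² = 59.30² = 3516.49, σ² = 16.58² = 274.8964. Prior precision 1/σ₀² = 1/3516.49; data precision n/σ² = 9/274.8964.
w = (n/σ²)/(1/σ₀² + n/σ²) = n·σ₀²/(σ² + n·σ₀²) = 9·3516.49/(274.8964 + 9·3516.49) = 31648.41/31923.3064 = 0.9914.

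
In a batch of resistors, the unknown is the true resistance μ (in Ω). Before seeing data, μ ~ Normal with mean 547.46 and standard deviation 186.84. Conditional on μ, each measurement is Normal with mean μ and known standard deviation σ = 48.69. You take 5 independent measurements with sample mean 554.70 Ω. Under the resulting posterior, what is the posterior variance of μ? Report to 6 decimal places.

467.789612

For Normal data with known variance σ², a Normal(μ₀, σ₀²) prior on μ is conjugate. Posterior precision = 1/σ₀² + n/σ²; posterior mean is the precision-weighted average of μ₀ and x̄.
σ₀² = 186.84² = 34909.1856, σ² = 48.69² = 2370.7161; σ² + n·σ₀² = 2370.7161 + 5·34909.1856 = 176916.6441.
Posterior precision = 1/σ₀² + n/σ² = 1/34909.1856 + 5/2370.7161 = (σ² + n·σ₀²)/(σ₀²σ²) = 176916.6441/(34909.1856·2370.7161); posterior variance σₙ² = σ₀²σ²/(σ² + n·σ₀²) = 34909.1856·2370.7161/176916.6441 = 467.789612.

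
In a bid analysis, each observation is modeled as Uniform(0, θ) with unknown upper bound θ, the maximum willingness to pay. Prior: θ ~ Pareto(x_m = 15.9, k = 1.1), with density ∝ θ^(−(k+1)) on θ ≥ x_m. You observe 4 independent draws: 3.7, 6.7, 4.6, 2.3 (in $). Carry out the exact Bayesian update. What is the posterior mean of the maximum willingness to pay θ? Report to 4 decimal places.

19.7780

A Pareto(scale x_m, shape k) prior on the upper bound θ of Uniform(0, θ) is conjugate: posterior is Pareto(max(x_m, max xᵢ), k + n).
Sample maximum = 6.7; prior scale x_m = 15.9 → posterior scale = max = 15.9.
Posterior shape = 1.1 + 4 = 5.1.
E[θ|data] = k·x_m/(k−1) = 5.1·15.9/4.1 = 19.7780.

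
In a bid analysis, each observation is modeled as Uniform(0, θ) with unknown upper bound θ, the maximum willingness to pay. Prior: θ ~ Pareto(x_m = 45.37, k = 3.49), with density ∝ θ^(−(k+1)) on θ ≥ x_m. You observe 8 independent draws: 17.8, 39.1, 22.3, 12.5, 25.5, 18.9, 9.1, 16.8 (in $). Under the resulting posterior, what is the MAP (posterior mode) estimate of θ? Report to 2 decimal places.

45.37

A Pareto(scale x_m, shape k) prior on the upper bound θ of Uniform(0, θ) is conjugate: posterior is Pareto(max(x_m, max xᵢ), k + n).
Sample maximum = 39.1; prior scale x_m = 45.37 → posterior scale = max = 45.37.
Posterior shape = 3.49 + 8 = 11.49.
The Pareto density is decreasing on [x_m, ∞), so the mode is x_m = 45.37.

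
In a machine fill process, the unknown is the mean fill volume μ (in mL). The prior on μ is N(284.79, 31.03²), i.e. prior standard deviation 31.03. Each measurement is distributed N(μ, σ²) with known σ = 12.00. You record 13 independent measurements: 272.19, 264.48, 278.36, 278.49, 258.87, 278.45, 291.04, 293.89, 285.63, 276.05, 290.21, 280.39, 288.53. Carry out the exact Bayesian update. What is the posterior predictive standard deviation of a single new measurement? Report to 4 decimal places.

12.4479

For Normal data with known variance σ², a Normal(μ₀, σ₀²) prior on μ is conjugate. Posterior precision = 1/σ₀² + n/σ²; posterior mean is the precision-weighted average of μ₀ and x̄.
σ₀² = 31.03² = 962.8609, σ² = 12.00² = 144; σ² + n·σ₀² = 144 + 13·962.8609 = 12661.1917.
Posterior precision = 1/σ₀² + n/σ² = 1/962.8609 + 13/144 = (σ² + n·σ₀²)/(σ₀²σ²) = 12661.1917/(962.8609·144); posterior variance σₙ² = σ₀²σ²/(σ² + n·σ₀²) = 962.8609·144/12661.1917 = 10.950941.
Predictive variance for one new observation = σₙ² + σ² = 962.8609·144/12661.1917 + 144 = σ²·(σ₀² + 12661.1917)/12661.1917 = 144·13624.0526/12661.1917 = 154.950941; SD = √(144·13624.0526/12661.1917) = 12.4479.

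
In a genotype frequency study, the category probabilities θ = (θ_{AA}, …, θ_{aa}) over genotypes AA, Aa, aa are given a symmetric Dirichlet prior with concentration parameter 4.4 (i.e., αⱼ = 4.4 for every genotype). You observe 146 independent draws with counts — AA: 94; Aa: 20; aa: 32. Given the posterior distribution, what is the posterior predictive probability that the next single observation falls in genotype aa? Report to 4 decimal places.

The Dirichlet prior is conjugate to the Multinomial likelihood: each posterior αⱼ = prior αⱼ + observed count nⱼ.
Posterior concentration: (98.4, 24.4, 36.4), total = 159.2.
P(next = aa | data) = α_{aa}/Σα = 0.2286.

0.2286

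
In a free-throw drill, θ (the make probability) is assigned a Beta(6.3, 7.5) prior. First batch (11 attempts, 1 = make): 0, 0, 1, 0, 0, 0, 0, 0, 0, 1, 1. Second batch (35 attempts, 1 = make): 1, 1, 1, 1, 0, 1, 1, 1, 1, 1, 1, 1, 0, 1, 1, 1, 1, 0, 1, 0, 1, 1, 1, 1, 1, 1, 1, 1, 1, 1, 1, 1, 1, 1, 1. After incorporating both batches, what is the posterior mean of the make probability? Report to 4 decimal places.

The Beta prior is conjugate to a Binomial/Bernoulli likelihood; the update adds successes to α and failures to β.
After batch 1: Beta(6.3+3, 7.5+8) = Beta(9.3, 15.5).
After batch 2: Beta(9.3+31, 15.5+4) = Beta(40.3, 19.5).
Posterior mean = α/(α+β) = 40.3/59.8 = 0.6739.

0.6739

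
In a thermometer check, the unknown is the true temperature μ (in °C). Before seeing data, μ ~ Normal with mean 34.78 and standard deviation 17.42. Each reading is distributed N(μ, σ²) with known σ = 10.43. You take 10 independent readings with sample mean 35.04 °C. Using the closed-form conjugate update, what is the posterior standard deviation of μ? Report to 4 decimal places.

For Normal data with known variance σ², a Normal(μ₀, σ₀²) prior on μ is conjugate. Posterior precision = 1/σ₀² + n/σ²; posterior mean is the precision-weighted average of μ₀ and x̄.
σ₀² = 17.42² = 303.4564, σ² = 10.43² = 108.7849; σ² + n·σ₀² = 108.7849 + 10·303.4564 = 3143.3489.
Posterior precision = 1/σ₀² + n/σ² = 1/303.4564 + 10/108.7849 = (σ² + n·σ₀²)/(σ₀²σ²) = 3143.3489/(303.4564·108.7849); posterior variance σₙ² = σ₀²σ²/(σ² + n·σ₀²) = 303.4564·108.7849/3143.3489 = 10.502008.
Posterior SD = √σₙ² = √(303.4564·108.7849/3143.3489) = 3.2407.

3.2407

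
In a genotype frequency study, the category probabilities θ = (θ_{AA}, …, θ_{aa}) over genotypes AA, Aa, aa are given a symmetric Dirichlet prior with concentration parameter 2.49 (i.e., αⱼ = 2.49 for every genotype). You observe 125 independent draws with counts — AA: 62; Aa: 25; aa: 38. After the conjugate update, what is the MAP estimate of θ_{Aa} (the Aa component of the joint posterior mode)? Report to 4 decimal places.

The Dirichlet prior is conjugate to the Multinomial likelihood: each posterior αⱼ = prior αⱼ + observed count nⱼ.
Posterior concentration: (64.49, 27.49, 40.49), total = 132.47.
Joint mode component: (α_{Aa}−1)/(Σα−K) = 26.49/129.47 = 0.2046.

0.2046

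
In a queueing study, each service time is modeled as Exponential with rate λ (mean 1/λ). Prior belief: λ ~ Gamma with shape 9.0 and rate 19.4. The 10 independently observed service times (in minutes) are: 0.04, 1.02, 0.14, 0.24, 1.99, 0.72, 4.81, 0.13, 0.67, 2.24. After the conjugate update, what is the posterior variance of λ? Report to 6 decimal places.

With a Gamma(shape α, rate β) prior on the exponential rate λ, the posterior after n observations with total T = Σxᵢ is Gamma(α+n, β+T).
Sum of observations T = 12.00 minutes; n = 10.
Posterior: Gamma(9.0+10, 19.4+12.00) = Gamma(19.0, 31.40).
Var = α/β² = 0.019271.

0.019271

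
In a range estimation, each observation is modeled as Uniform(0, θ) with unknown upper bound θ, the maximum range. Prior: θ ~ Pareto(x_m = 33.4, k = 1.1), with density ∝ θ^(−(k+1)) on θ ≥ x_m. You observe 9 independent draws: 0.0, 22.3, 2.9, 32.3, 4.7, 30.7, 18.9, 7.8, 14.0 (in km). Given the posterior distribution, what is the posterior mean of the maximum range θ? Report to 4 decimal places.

A Pareto(scale x_m, shape k) prior on the upper bound θ of Uniform(0, θ) is conjugate: posterior is Pareto(max(x_m, max xᵢ), k + n).
Sample maximum = 32.3; prior scale x_m = 33.4 → posterior scale = max = 33.4.
Posterior shape = 1.1 + 9 = 10.1.
E[θ|data] = k·x_m/(k−1) = 10.1·33.4/9.1 = 37.0703.

37.0703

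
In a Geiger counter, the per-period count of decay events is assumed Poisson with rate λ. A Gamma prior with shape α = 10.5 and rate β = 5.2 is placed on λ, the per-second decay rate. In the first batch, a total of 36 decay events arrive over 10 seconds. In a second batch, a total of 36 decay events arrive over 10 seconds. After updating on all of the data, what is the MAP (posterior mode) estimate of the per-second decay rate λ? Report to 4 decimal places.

With a Gamma(shape α, rate β) prior, the Poisson likelihood is conjugate: the posterior is Gamma(α + ΣXᵢ, β + n).
After batch 1: Gamma(α+S, β+n) = Gamma(10.5+36, 5.2+10) = Gamma(46.5, 15.2).
After batch 2: Gamma(α+S, β+n) = Gamma(46.5+36, 15.2+10) = Gamma(82.5, 25.2).
Mode of Gamma(α,β) for α≥1 is (α−1)/β = 81.5/25.2 = 3.2341.

3.2341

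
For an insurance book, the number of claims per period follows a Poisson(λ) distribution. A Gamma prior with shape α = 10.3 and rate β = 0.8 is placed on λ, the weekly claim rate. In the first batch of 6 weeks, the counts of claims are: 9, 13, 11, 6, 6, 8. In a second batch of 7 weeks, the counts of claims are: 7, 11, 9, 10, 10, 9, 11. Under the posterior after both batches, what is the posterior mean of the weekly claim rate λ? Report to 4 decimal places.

9.4420

With a Gamma(shape α, rate β) prior, the Poisson likelihood is conjugate: the posterior is Gamma(α + ΣXᵢ, β + n).
Batch 1: sum of counts S = 53 over n = 6 weeks.
After batch 1: Gamma(α+S, β+n) = Gamma(10.3+53, 0.8+6) = Gamma(63.3, 6.8).
Batch 2: sum of counts S = 67 over n = 7 weeks.
After batch 2: Gamma(α+S, β+n) = Gamma(63.3+67, 6.8+7) = Gamma(130.3, 13.8).
Posterior mean = α/β = 130.3/13.8 = 9.4420.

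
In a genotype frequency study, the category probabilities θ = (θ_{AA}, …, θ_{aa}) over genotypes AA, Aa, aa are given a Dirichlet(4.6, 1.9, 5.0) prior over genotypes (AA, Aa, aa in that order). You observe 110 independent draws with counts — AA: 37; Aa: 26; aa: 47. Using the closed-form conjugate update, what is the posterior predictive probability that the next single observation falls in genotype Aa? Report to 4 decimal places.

0.2296

The Dirichlet prior is conjugate to the Multinomial likelihood: each posterior αⱼ = prior αⱼ + observed count nⱼ.
Posterior concentration: (41.6, 27.9, 52.0), total = 121.5.
P(next = Aa | data) = α_{Aa}/Σα = 0.2296.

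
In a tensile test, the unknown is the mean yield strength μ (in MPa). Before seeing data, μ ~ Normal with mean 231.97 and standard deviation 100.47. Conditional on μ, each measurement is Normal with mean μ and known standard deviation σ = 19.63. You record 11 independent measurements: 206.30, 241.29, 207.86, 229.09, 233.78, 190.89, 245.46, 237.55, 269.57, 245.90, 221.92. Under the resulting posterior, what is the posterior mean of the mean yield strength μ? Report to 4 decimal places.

229.9715

For Normal data with known variance σ², a Normal(μ₀, σ₀²) prior on μ is conjugate. Posterior precision = 1/σ₀² + n/σ²; posterior mean is the precision-weighted average of μ₀ and x̄.
Σxᵢ = 206.30 + 241.29 + 207.86 + 229.09 + 233.78 + 190.89 + 245.46 + 237.55 + 269.57 + 245.90 + 221.92 = 2529.61, so n·x̄ = 2529.61.
σ₀² = 100.47² = 10094.2209, σ² = 19.63² = 385.3369; σ² + n·σ₀² = 385.3369 + 11·10094.2209 = 111421.7668.
Posterior mean = (μ₀/σ₀² + n·x̄/σ²)/(1/σ₀² + n/σ²) = (σ²·μ₀ + σ₀²·n·x̄)/(σ² + n·σ₀²) = (385.3369·231.97 + 10094.2209·2529.61)/111421.7668 = 25623828.731542/111421.7668 = 229.9715.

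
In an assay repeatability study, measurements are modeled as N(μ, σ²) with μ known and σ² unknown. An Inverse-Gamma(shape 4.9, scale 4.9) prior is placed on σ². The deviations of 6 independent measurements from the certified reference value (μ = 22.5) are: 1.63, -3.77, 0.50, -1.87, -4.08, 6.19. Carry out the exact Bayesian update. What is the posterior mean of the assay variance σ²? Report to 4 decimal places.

With known mean μ and an Inverse-Gamma(α, β) prior on σ², the Normal likelihood is conjugate: posterior is Inv-Gamma(α + n/2, β + Σ(xᵢ−μ)²/2).
Σ(xᵢ−μ)² = (1.63)² + (-3.77)² + (0.50)² + (-1.87)² + (-4.08)² + (6.19)² = 75.5792.
Posterior: Inv-Gamma(4.9 + 6/2, 4.9 + 75.5792/2) = Inv-Gamma(7.90, 42.68960).
E[σ²|data] = β/(α−1) = 42.68960/6.90 = 6.1869.

6.1869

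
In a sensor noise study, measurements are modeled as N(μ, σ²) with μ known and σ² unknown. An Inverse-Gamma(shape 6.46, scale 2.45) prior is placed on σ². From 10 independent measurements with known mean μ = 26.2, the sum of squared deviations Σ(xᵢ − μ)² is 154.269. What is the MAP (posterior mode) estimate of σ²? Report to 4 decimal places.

With known mean μ and an Inverse-Gamma(α, β) prior on σ², the Normal likelihood is conjugate: posterior is Inv-Gamma(α + n/2, β + Σ(xᵢ−μ)²/2).
Posterior: Inv-Gamma(6.46 + 10/2, 2.45 + 154.269/2) = Inv-Gamma(11.46, 79.5845).
Mode = β/(α+1) = 79.5845/12.46 = 6.3872.

6.3872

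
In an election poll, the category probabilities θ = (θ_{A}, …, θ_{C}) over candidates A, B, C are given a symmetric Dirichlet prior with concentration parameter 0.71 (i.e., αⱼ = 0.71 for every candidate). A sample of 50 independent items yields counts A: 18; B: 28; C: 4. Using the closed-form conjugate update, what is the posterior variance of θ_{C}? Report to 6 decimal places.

0.001547

The Dirichlet prior is conjugate to the Multinomial likelihood: each posterior αⱼ = prior αⱼ + observed count nⱼ.
Posterior concentration: (18.71, 28.71, 4.71), total = 52.13.
Var[θ_j] = α_j(Σα−α_j)/((Σα)²(Σα+1)) = 4.71·47.42/(52.13²·53.13) = 0.001547.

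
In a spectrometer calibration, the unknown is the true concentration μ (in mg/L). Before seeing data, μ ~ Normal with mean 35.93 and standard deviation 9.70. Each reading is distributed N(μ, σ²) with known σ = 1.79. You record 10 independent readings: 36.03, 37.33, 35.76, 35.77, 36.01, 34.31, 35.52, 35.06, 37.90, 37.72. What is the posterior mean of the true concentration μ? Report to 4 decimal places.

For Normal data with known variance σ², a Normal(μ₀, σ₀²) prior on μ is conjugate. Posterior precision = 1/σ₀² + n/σ²; posterior mean is the precision-weighted average of μ₀ and x̄.
Σxᵢ = 36.03 + 37.33 + 35.76 + 35.77 + 36.01 + 34.31 + 35.52 + 35.06 + 37.90 + 37.72 = 361.41, so n·x̄ = 361.41.
σ₀² = 9.70² = 94.09, σ² = 1.79² = 3.2041; σ² + n·σ₀² = 3.2041 + 10·94.09 = 944.1041.
Posterior mean = (μ₀/σ₀² + n·x̄/σ²)/(1/σ₀² + n/σ²) = (σ²·μ₀ + σ₀²·n·x̄)/(σ² + n·σ₀²) = (3.2041·35.93 + 94.09·361.41)/944.1041 = 34120.190213/944.1041 = 36.1403.

36.1403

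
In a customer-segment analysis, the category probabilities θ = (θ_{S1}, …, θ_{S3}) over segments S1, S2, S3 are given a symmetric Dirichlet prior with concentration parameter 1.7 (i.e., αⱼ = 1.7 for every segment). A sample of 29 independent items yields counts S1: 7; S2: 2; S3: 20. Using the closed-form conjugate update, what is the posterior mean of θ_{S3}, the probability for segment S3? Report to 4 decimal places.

0.6364

The Dirichlet prior is conjugate to the Multinomial likelihood: each posterior αⱼ = prior αⱼ + observed count nⱼ.
Posterior concentration: (8.7, 3.7, 21.7), total = 34.1.
E[θ_{S3}|data] = α_{S3}/Σα = 21.7/34.1 = 0.6364.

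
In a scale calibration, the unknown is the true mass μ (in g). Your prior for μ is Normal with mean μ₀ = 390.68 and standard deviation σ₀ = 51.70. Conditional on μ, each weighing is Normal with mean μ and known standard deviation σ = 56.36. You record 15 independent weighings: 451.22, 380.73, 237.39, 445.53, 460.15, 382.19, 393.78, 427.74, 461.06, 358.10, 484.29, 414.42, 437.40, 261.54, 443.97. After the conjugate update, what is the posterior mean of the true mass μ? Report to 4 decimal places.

For Normal data with known variance σ², a Normal(μ₀, σ₀²) prior on μ is conjugate. Posterior precision = 1/σ₀² + n/σ²; posterior mean is the precision-weighted average of μ₀ and x̄.
Σxᵢ = 451.22 + 380.73 + 237.39 + 445.53 + 460.15 + 382.19 + 393.78 + 427.74 + 461.06 + 358.10 + 484.29 + 414.42 + 437.40 + 261.54 + 443.97 = 6039.51, so n·x̄ = 6039.51.
σ₀² = 51.70² = 2672.89, σ² = 56.36² = 3176.4496; σ² + n·σ₀² = 3176.4496 + 15·2672.89 = 43269.7996.
Posterior mean = (μ₀/σ₀² + n·x̄/σ²)/(1/σ₀² + n/σ²) = (σ²·μ₀ + σ₀²·n·x̄)/(σ² + n·σ₀²) = (3176.4496·390.68 + 2672.89·6039.51)/43269.7996 = 17383921.213628/43269.7996 = 401.7565.

401.7565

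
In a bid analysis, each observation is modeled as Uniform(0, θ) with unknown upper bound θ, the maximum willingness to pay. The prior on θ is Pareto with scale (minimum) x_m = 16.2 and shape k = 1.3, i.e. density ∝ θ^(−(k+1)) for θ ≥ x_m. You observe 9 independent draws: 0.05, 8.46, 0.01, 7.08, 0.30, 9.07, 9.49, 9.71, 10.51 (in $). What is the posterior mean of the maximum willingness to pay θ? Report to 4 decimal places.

A Pareto(scale x_m, shape k) prior on the upper bound θ of Uniform(0, θ) is conjugate: posterior is Pareto(max(x_m, max xᵢ), k + n).
Sample maximum = 10.51; prior scale x_m = 16.2 → posterior scale = max = 16.20.
Posterior shape = 1.3 + 9 = 10.3.
E[θ|data] = k·x_m/(k−1) = 10.3·16.20/9.3 = 17.9419.

17.9419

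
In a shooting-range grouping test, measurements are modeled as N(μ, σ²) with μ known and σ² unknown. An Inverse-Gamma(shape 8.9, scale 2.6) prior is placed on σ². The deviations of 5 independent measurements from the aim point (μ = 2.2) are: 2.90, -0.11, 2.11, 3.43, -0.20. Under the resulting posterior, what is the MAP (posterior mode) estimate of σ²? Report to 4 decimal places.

1.2048

With known mean μ and an Inverse-Gamma(α, β) prior on σ², the Normal likelihood is conjugate: posterior is Inv-Gamma(α + n/2, β + Σ(xᵢ−μ)²/2).
Σ(xᵢ−μ)² = (2.90)² + (-0.11)² + (2.11)² + (3.43)² + (-0.20)² = 24.6791.
Posterior: Inv-Gamma(8.9 + 5/2, 2.6 + 24.6791/2) = Inv-Gamma(11.40, 14.93955).
Mode = β/(α+1) = 14.93955/12.40 = 1.2048.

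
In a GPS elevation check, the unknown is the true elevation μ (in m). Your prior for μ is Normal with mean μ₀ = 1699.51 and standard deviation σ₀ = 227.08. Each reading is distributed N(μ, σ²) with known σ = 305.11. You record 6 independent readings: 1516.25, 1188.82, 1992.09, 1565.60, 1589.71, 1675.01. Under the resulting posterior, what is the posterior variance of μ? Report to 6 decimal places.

For Normal data with known variance σ², a Normal(μ₀, σ₀²) prior on μ is conjugate. Posterior precision = 1/σ₀² + n/σ²; posterior mean is the precision-weighted average of μ₀ and x̄.
σ₀² = 227.08² = 51565.3264, σ² = 305.11² = 93092.1121; σ² + n·σ₀² = 93092.1121 + 6·51565.3264 = 402484.0705.
Posterior precision = 1/σ₀² + n/σ² = 1/51565.3264 + 6/93092.1121 = (σ² + n·σ₀²)/(σ₀²σ²) = 402484.0705/(51565.3264·93092.1121); posterior variance σₙ² = σ₀²σ²/(σ² + n·σ₀²) = 51565.3264·93092.1121/402484.0705 = 11926.745672.

11926.745672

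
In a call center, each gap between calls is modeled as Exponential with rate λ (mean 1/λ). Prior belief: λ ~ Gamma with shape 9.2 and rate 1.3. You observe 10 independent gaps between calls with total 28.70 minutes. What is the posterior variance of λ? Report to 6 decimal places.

With a Gamma(shape α, rate β) prior on the exponential rate λ, the posterior after n observations with total T = Σxᵢ is Gamma(α+n, β+T).
Posterior: Gamma(9.2+10, 1.3+28.70) = Gamma(19.2, 30.00).
Var = α/β² = 0.021333.

0.021333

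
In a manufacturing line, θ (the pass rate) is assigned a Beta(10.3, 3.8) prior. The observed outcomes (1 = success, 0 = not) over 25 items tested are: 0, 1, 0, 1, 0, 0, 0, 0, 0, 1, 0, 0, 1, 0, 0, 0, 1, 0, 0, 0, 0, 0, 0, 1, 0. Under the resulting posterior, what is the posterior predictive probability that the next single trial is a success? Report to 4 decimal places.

The Beta prior is conjugate to a Binomial/Bernoulli likelihood; the update adds successes to α and failures to β.
Posterior: Beta(α+k, β+n−k) = Beta(10.3+6, 3.8+19) = Beta(16.3, 22.8).
For a single future Bernoulli trial, P(success | data) = α/(α+β) = 0.4169.

0.4169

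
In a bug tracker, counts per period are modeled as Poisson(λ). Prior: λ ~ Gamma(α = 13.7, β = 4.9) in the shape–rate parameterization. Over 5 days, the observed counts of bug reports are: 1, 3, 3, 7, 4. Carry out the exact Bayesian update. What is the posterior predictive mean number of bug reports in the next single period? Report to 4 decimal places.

3.2020

With a Gamma(shape α, rate β) prior, the Poisson likelihood is conjugate: the posterior is Gamma(α + ΣXᵢ, β + n).
Sum of counts S = 18 over n = 5 days.
Posterior: Gamma(α+S, β+n) = Gamma(13.7+18, 4.9+5) = Gamma(31.7, 9.9).
The predictive distribution for one future period is NegBinom with mean α/β = 3.2020.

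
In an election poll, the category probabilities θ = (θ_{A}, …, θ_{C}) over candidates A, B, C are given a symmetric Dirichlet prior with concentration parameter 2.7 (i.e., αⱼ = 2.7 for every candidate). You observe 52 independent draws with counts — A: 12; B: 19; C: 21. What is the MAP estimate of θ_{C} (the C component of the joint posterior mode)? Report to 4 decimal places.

0.3975

The Dirichlet prior is conjugate to the Multinomial likelihood: each posterior αⱼ = prior αⱼ + observed count nⱼ.
Posterior concentration: (14.7, 21.7, 23.7), total = 60.1.
Joint mode component: (α_{C}−1)/(Σα−K) = 22.7/57.1 = 0.3975.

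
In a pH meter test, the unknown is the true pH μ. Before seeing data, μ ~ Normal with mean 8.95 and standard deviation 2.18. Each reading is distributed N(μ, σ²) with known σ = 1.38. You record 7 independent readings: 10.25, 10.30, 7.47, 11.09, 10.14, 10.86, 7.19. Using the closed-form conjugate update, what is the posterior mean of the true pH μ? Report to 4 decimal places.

9.5783

For Normal data with known variance σ², a Normal(μ₀, σ₀²) prior on μ is conjugate. Posterior precision = 1/σ₀² + n/σ²; posterior mean is the precision-weighted average of μ₀ and x̄.
Σxᵢ = 10.25 + 10.30 + 7.47 + 11.09 + 10.14 + 10.86 + 7.19 = 67.3, so n·x̄ = 67.3.
σ₀² = 2.18² = 4.7524, σ² = 1.38² = 1.9044; σ² + n·σ₀² = 1.9044 + 7·4.7524 = 35.1712.
Posterior mean = (μ₀/σ₀² + n·x̄/σ²)/(1/σ₀² + n/σ²) = (σ²·μ₀ + σ₀²·n·x̄)/(σ² + n·σ₀²) = (1.9044·8.95 + 4.7524·67.3)/35.1712 = 336.8809/35.1712 = 9.5783.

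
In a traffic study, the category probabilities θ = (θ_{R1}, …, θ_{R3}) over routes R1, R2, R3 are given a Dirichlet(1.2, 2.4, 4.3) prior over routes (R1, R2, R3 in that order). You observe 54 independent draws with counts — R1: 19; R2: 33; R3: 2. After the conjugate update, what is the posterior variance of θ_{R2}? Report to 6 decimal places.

The Dirichlet prior is conjugate to the Multinomial likelihood: each posterior αⱼ = prior αⱼ + observed count nⱼ.
Posterior concentration: (20.2, 35.4, 6.3), total = 61.9.
Var[θ_j] = α_j(Σα−α_j)/((Σα)²(Σα+1)) = 35.4·26.5/(61.9²·62.9) = 0.003892.

0.003892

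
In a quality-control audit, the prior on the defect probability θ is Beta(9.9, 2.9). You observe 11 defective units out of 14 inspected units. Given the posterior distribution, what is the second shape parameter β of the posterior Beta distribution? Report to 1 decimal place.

The Beta prior is conjugate to a Binomial/Bernoulli likelihood; the update adds successes to α and failures to β.
Posterior: Beta(α+k, β+n−k) = Beta(9.9+11, 2.9+3) = Beta(20.9, 5.9).
Posterior β = 5.9.

5.9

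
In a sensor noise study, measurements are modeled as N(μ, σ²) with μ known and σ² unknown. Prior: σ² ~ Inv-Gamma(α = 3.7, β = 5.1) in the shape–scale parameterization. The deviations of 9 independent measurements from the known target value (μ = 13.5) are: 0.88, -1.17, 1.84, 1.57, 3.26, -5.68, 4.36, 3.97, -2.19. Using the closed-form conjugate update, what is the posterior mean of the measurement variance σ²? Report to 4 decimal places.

6.9896

With known mean μ and an Inverse-Gamma(α, β) prior on σ², the Normal likelihood is conjugate: posterior is Inv-Gamma(α + n/2, β + Σ(xᵢ−μ)²/2).
Σ(xᵢ−μ)² = (0.88)² + (-1.17)² + (1.84)² + (1.57)² + (3.26)² + (-5.68)² + (4.36)² + (3.97)² + (-2.19)² = 90.4504.
Posterior: Inv-Gamma(3.7 + 9/2, 5.1 + 90.4504/2) = Inv-Gamma(8.20, 50.32520).
E[σ²|data] = β/(α−1) = 50.32520/7.20 = 6.9896.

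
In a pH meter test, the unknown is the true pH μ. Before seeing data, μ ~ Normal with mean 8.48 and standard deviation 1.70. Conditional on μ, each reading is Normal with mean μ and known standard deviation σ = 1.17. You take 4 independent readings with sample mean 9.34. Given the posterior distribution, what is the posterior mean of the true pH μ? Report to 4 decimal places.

For Normal data with known variance σ², a Normal(μ₀, σ₀²) prior on μ is conjugate. Posterior precision = 1/σ₀² + n/σ²; posterior mean is the precision-weighted average of μ₀ and x̄.
n·x̄ = 4·9.34 = 37.36.
σ₀² = 1.70² = 2.89, σ² = 1.17² = 1.3689; σ² + n·σ₀² = 1.3689 + 4·2.89 = 12.9289.
Posterior mean = (μ₀/σ₀² + n·x̄/σ²)/(1/σ₀² + n/σ²) = (σ²·μ₀ + σ₀²·n·x̄)/(σ² + n·σ₀²) = (1.3689·8.48 + 2.89·37.36)/12.9289 = 119.578672/12.9289 = 9.2489.

9.2489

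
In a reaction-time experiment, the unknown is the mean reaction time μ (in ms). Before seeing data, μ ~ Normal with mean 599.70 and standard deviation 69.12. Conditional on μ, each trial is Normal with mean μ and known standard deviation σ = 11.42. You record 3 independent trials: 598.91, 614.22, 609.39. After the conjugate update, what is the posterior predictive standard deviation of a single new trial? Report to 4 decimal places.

13.1718

For Normal data with known variance σ², a Normal(μ₀, σ₀²) prior on μ is conjugate. Posterior precision = 1/σ₀² + n/σ²; posterior mean is the precision-weighted average of μ₀ and x̄.
σ₀² = 69.12² = 4777.5744, σ² = 11.42² = 130.4164; σ² + n·σ₀² = 130.4164 + 3·4777.5744 = 14463.1396.
Posterior precision = 1/σ₀² + n/σ² = 1/4777.5744 + 3/130.4164 = (σ² + n·σ₀²)/(σ₀²σ²) = 14463.1396/(4777.5744·130.4164); posterior variance σₙ² = σ₀²σ²/(σ² + n·σ₀²) = 4777.5744·130.4164/14463.1396 = 43.080138.
Predictive variance for one new observation = σₙ² + σ² = 4777.5744·130.4164/14463.1396 + 130.4164 = σ²·(σ₀² + 14463.1396)/14463.1396 = 130.4164·19240.714/14463.1396 = 173.496538; SD = √(130.4164·19240.714/14463.1396) = 13.1718.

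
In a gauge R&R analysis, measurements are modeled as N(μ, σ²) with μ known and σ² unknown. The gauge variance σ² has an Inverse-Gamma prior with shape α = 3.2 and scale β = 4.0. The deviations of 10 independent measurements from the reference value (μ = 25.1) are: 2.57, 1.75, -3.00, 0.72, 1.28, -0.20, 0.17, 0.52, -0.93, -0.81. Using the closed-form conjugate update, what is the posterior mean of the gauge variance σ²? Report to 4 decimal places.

With known mean μ and an Inverse-Gamma(α, β) prior on σ², the Normal likelihood is conjugate: posterior is Inv-Gamma(α + n/2, β + Σ(xᵢ−μ)²/2).
Σ(xᵢ−μ)² = (2.57)² + (1.75)² + (-3.00)² + (0.72)² + (1.28)² + (-0.20)² + (0.17)² + (0.52)² + (-0.93)² + (-0.81)² = 22.6845.
Posterior: Inv-Gamma(3.2 + 10/2, 4.0 + 22.6845/2) = Inv-Gamma(8.20, 15.34225).
E[σ²|data] = β/(α−1) = 15.34225/7.20 = 2.1309.

2.1309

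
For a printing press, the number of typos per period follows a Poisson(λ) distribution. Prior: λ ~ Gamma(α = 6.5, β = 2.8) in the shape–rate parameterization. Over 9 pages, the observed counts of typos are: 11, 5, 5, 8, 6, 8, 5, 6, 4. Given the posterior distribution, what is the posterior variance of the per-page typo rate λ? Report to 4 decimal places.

With a Gamma(shape α, rate β) prior, the Poisson likelihood is conjugate: the posterior is Gamma(α + ΣXᵢ, β + n).
Sum of counts S = 58 over n = 9 pages.
Posterior: Gamma(α+S, β+n) = Gamma(6.5+58, 2.8+9) = Gamma(64.5, 11.8).
Var = α/β² = 64.5/11.8² = 0.4632.

0.4632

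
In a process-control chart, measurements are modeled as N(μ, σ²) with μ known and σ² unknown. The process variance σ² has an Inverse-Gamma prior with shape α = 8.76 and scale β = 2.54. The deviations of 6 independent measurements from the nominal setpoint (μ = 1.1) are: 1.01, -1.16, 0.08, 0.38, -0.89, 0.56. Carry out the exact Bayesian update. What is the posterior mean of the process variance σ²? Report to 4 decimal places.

0.4044

With known mean μ and an Inverse-Gamma(α, β) prior on σ², the Normal likelihood is conjugate: posterior is Inv-Gamma(α + n/2, β + Σ(xᵢ−μ)²/2).
Σ(xᵢ−μ)² = (1.01)² + (-1.16)² + (0.08)² + (0.38)² + (-0.89)² + (0.56)² = 3.6222.
Posterior: Inv-Gamma(8.76 + 6/2, 2.54 + 3.6222/2) = Inv-Gamma(11.76, 4.35110).
E[σ²|data] = β/(α−1) = 4.35110/10.76 = 0.4044.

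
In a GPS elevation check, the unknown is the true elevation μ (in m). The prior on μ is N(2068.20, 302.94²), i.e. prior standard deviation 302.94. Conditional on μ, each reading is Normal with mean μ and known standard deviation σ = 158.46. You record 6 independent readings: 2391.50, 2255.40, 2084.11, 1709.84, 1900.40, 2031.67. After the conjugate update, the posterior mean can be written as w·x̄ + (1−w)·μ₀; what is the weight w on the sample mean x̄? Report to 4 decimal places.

0.9564

For Normal data with known variance σ², a Normal(μ₀, σ₀²) prior on μ is conjugate. Posterior precision = 1/σ₀² + n/σ²; posterior mean is the precision-weighted average of μ₀ and x̄.
σ₀² = 302.94² = 91772.6436, σ² = 158.46² = 25109.5716. Prior precision 1/σ₀² = 1/91772.6436; data precision n/σ² = 6/25109.5716.
w = (n/σ²)/(1/σ₀² + n/σ²) = n·σ₀²/(σ² + n·σ₀²) = 6·91772.6436/(25109.5716 + 6·91772.6436) = 550635.8616/575745.4332 = 0.9564.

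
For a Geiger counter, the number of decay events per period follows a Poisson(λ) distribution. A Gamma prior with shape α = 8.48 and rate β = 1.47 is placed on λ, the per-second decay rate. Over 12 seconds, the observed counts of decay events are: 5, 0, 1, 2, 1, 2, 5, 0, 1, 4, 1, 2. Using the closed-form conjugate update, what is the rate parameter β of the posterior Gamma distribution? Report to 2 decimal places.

13.47

With a Gamma(shape α, rate β) prior, the Poisson likelihood is conjugate: the posterior is Gamma(α + ΣXᵢ, β + n).
Sum of counts S = 24 over n = 12 seconds.
Posterior: Gamma(α+S, β+n) = Gamma(8.48+24, 1.47+12) = Gamma(32.48, 13.47).
Posterior β = 13.47.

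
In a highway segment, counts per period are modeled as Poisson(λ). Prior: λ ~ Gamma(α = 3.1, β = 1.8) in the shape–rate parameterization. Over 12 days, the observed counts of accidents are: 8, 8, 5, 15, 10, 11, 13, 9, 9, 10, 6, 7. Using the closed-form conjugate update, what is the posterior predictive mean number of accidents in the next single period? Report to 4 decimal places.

8.2681

With a Gamma(shape α, rate β) prior, the Poisson likelihood is conjugate: the posterior is Gamma(α + ΣXᵢ, β + n).
Sum of counts S = 111 over n = 12 days.
Posterior: Gamma(α+S, β+n) = Gamma(3.1+111, 1.8+12) = Gamma(114.1, 13.8).
The predictive distribution for one future period is NegBinom with mean α/β = 8.2681.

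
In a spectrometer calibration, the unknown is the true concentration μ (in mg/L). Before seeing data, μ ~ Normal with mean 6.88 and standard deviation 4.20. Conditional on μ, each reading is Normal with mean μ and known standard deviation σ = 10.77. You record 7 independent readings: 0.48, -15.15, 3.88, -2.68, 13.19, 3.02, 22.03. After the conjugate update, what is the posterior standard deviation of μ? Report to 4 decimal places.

For Normal data with known variance σ², a Normal(μ₀, σ₀²) prior on μ is conjugate. Posterior precision = 1/σ₀² + n/σ²; posterior mean is the precision-weighted average of μ₀ and x̄.
σ₀² = 4.20² = 17.64, σ² = 10.77² = 115.9929; σ² + n·σ₀² = 115.9929 + 7·17.64 = 239.4729.
Posterior precision = 1/σ₀² + n/σ² = 1/17.64 + 7/115.9929 = (σ² + n·σ₀²)/(σ₀²σ²) = 239.4729/(17.64·115.9929); posterior variance σₙ² = σ₀²σ²/(σ² + n·σ₀²) = 17.64·115.9929/239.4729 = 8.544243.
Posterior SD = √σₙ² = √(17.64·115.9929/239.4729) = 2.9231.

2.9231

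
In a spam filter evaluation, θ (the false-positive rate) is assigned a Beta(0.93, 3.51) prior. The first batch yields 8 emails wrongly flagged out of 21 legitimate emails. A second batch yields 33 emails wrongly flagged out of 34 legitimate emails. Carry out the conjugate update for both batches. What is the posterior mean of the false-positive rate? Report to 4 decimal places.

0.7054

The Beta prior is conjugate to a Binomial/Bernoulli likelihood; the update adds successes to α and failures to β.
After batch 1: Beta(0.93+8, 3.51+13) = Beta(8.93, 16.51).
After batch 2: Beta(8.93+33, 16.51+1) = Beta(41.93, 17.51).
Posterior mean = α/(α+β) = 41.93/59.44 = 0.7054.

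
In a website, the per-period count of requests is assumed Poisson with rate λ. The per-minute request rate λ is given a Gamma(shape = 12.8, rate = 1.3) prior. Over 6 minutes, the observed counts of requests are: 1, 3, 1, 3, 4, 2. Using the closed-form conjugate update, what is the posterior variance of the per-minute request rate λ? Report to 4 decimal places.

With a Gamma(shape α, rate β) prior, the Poisson likelihood is conjugate: the posterior is Gamma(α + ΣXᵢ, β + n).
Sum of counts S = 14 over n = 6 minutes.
Posterior: Gamma(α+S, β+n) = Gamma(12.8+14, 1.3+6) = Gamma(26.8, 7.3).
Var = α/β² = 26.8/7.3² = 0.5029.

0.5029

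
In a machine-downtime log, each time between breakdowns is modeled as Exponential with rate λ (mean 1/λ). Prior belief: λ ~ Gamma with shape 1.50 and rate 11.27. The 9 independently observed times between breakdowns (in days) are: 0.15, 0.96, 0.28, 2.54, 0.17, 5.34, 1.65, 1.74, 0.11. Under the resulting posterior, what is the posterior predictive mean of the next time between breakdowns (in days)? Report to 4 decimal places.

With a Gamma(shape α, rate β) prior on the exponential rate λ, the posterior after n observations with total T = Σxᵢ is Gamma(α+n, β+T).
Sum of observations T = 12.94 days; n = 9.
Posterior: Gamma(1.50+9, 11.27+12.94) = Gamma(10.50, 24.21).
The predictive distribution for the next observation is Lomax; its mean is β/(α−1) = 24.21/9.50 = 2.5484.

2.5484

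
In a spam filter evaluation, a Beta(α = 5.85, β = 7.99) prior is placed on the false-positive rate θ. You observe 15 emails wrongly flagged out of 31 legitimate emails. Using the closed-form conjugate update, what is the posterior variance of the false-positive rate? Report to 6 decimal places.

0.005427

The Beta prior is conjugate to a Binomial/Bernoulli likelihood; the update adds successes to α and failures to β.
Posterior: Beta(α+k, β+n−k) = Beta(5.85+15, 7.99+16) = Beta(20.85, 23.99).
Var = αβ/((α+β)²(α+β+1)) = 20.85·23.99/(44.84²·45.84) = 0.005427.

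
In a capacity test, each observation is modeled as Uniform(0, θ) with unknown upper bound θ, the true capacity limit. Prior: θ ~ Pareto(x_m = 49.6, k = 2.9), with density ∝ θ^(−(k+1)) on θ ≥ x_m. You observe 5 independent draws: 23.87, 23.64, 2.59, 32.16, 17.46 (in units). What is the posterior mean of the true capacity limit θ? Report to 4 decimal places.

A Pareto(scale x_m, shape k) prior on the upper bound θ of Uniform(0, θ) is conjugate: posterior is Pareto(max(x_m, max xᵢ), k + n).
Sample maximum = 32.16; prior scale x_m = 49.6 → posterior scale = max = 49.60.
Posterior shape = 2.9 + 5 = 7.9.
E[θ|data] = k·x_m/(k−1) = 7.9·49.60/6.9 = 56.7884.

56.7884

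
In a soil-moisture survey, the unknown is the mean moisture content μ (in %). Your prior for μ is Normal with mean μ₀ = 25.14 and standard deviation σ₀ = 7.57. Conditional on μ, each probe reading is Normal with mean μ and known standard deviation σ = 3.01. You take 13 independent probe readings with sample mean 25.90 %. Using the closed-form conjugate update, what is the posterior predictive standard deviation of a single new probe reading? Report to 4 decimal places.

For Normal data with known variance σ², a Normal(μ₀, σ₀²) prior on μ is conjugate. Posterior precision = 1/σ₀² + n/σ²; posterior mean is the precision-weighted average of μ₀ and x̄.
σ₀² = 7.57² = 57.3049, σ² = 3.01² = 9.0601; σ² + n·σ₀² = 9.0601 + 13·57.3049 = 754.0238.
Posterior precision = 1/σ₀² + n/σ² = 1/57.3049 + 13/9.0601 = (σ² + n·σ₀²)/(σ₀²σ²) = 754.0238/(57.3049·9.0601); posterior variance σₙ² = σ₀²σ²/(σ² + n·σ₀²) = 57.3049·9.0601/754.0238 = 0.688557.
Predictive variance for one new observation = σₙ² + σ² = 57.3049·9.0601/754.0238 + 9.0601 = σ²·(σ₀² + 754.0238)/754.0238 = 9.0601·811.3287/754.0238 = 9.748657; SD = √(9.0601·811.3287/754.0238) = 3.1223.

3.1223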